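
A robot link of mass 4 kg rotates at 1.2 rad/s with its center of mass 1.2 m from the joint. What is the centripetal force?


F = m * omega^2 * r
= 4 * 1.2^2 * 1.2
= 4 * 1.44 * 1.2
= 6.912 N


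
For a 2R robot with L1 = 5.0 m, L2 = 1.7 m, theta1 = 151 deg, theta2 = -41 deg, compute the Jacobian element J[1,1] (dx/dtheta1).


J[1,1] = -L1*sin(t1) - L2*sin(t1+t2)
= -5.0*sin(151) - 1.7*sin(110)
= -4.0215


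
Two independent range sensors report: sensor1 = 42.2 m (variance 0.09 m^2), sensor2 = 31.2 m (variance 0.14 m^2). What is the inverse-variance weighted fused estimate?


w1 = (1/var1) / (1/var1 + 1/var2)
   = 11.1111 / (11.1111 + 7.1429) = 0.6087
w2 = 1 - w1 = 0.3913
fused = w1*s1 + w2*s2 = 25.687 + 12.2087
= 37.8957 m


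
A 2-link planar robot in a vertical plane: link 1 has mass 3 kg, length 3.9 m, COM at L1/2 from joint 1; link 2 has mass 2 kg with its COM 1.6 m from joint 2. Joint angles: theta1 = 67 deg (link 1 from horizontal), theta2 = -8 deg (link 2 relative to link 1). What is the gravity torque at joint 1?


Horizontal distance from joint 1 to link-1 COM:
  x_c1 = (L1/2)*cos(t1) = 1.95 * 0.3907 = 0.7619 m
Horizontal distance from joint 1 to link-2 COM:
  x_c2 = L1*cos(t1) + Lc2*cos(t1+t2)
       = 3.9*0.3907 + 1.6*0.515 = 2.3479 m
tau1 = m1*g*x_c1 + m2*g*x_c2
     = 3*9.81*0.7619 + 2*9.81*2.3479
     = 22.4235 + 46.066
     = 68.4895 Nm


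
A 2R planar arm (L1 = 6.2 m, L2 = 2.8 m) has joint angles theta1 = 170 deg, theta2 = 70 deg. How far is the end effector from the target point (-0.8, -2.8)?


End effector via forward kinematics:
x = L1*cos(t1) + L2*cos(t1+t2) = -7.5058
y = L1*sin(t1) + L2*sin(t1+t2) = -1.3483
Distance to target:
d = sqrt((-0.8 - -7.5058)^2 + (-2.8 - -1.3483)^2)
= sqrt(44.9679 + 2.1076)
= 6.8612 m


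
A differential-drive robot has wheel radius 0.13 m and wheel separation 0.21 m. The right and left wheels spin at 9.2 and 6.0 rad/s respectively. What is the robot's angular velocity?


vR = r*wR = 0.13*9.2 = 1.196 m/s
vL = r*wL = 0.13*6.0 = 0.78 m/s
v = (vR+vL)/2 = 0.988 m/s
omega = (vR-vL)/L = 1.981 rad/s
angular velocity = 1.981 rad/s


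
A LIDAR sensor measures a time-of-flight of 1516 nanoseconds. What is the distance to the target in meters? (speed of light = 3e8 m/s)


tof = 1516 ns = 1.516e-06 s
dist = c * tof / 2
= 3e8 * 1.516e-06 / 2
= 227.4 m


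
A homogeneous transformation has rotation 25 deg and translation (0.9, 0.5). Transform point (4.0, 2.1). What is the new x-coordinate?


x' = cos(theta)*px - sin(theta)*py + tx
= 0.9063*4.0 - 0.4226*2.1 + 0.9
= 3.6377


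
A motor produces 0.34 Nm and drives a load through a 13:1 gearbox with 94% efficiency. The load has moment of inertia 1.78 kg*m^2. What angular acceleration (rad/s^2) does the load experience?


tau_out = tau_motor * N * eta
= 0.34 * 13 * 0.94 = 4.1548 Nm
alpha = tau_out / I = 4.1548 / 1.78
= 2.3342 rad/s^2


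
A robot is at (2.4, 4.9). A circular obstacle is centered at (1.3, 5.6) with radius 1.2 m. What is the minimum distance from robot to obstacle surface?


center_dist = sqrt((2.4-1.3)^2 + (4.9-5.6)^2)
= sqrt(1.21 + 0.49)
= 1.3038
min_dist = center_dist - radius = 1.3038 - 1.2 = 0.1038 m


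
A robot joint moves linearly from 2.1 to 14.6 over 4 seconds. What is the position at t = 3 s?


s = t/T = 3/4 = 0.75
p(t) = p0 + (pf-p0)*s
= 2.1 + (14.6 - 2.1) * 0.75
= 11.475


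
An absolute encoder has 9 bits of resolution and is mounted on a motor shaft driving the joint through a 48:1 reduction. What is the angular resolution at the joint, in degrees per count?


counts = 2^9 = 512
effective counts at joint = 512 * 48 = 24576
resolution = 360 / 24576
= 0.0146 deg/count


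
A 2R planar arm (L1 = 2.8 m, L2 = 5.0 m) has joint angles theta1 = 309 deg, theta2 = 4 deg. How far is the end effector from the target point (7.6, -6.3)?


End effector via forward kinematics:
x = L1*cos(t1) + L2*cos(t1+t2) = 5.1721
y = L1*sin(t1) + L2*sin(t1+t2) = -5.8328
Distance to target:
d = sqrt((7.6 - 5.1721)^2 + (-6.3 - -5.8328)^2)
= sqrt(5.8948 + 0.2183)
= 2.4725 m


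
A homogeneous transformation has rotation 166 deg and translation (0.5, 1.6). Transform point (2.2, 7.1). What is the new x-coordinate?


x' = cos(theta)*px - sin(theta)*py + tx
= -0.9703*2.2 - 0.2419*7.1 + 0.5
= -3.3523


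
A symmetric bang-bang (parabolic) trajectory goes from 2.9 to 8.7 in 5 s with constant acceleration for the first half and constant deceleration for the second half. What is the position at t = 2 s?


Symmetric rest-to-rest: each phase covers (pf-p0)/2 in time T/2. 0.5*a*(T/2)^2 = (pf-p0)/2 => a = 4*(pf-p0)/T^2
a = 4*(8.7-2.9)/5^2 = 0.928
t = 2 is in the acceleration phase (t <= T/2).
p = p0 + 0.5*a*t^2 = 2.9 + 0.5*0.928*2^2
= 4.756


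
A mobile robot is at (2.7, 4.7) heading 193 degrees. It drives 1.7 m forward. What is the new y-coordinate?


y_new = y0 + d*sin(theta)
= 4.7 + 1.7*sin(193)
= 4.7 + -0.3824
= 4.3176


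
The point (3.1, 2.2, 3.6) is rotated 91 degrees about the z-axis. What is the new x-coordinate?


Rotation about z-axis: x' = x*cos(theta) - y*sin(theta)
= 3.1 * -0.0175 - 2.2 * 0.9998
= -2.2538


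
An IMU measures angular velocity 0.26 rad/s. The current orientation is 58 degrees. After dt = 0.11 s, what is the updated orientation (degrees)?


delta_theta = w * dt = 0.26 * 0.11 = 0.0286 rad
= 1.6387 deg
theta_new = 58 + 1.6387 = 59.6387 deg


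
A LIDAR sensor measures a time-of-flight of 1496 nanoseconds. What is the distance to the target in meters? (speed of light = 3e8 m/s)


tof = 1496 ns = 1.496e-06 s
dist = c * tof / 2
= 3e8 * 1.496e-06 / 2
= 224.4 m


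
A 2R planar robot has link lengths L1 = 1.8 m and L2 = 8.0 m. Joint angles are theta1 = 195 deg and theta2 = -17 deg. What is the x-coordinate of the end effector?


Convert angles to radians: theta1 = 3.4034, theta2 = -0.2967
x = L1*cos(theta1) + L2*cos(theta1+theta2)
x = -1.7387 + -7.9951
x = -9.7338


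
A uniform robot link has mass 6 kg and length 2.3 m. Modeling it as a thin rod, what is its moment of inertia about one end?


I = (1/3) * m * L^2
= (1/3) * 6 * 2.3^2
= 0.333333 * 6 * 5.29
= 10.58 kg*m^2


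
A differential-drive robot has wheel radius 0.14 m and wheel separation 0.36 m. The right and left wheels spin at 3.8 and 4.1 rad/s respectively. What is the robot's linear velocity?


vR = r*wR = 0.14*3.8 = 0.532 m/s
vL = r*wL = 0.14*4.1 = 0.574 m/s
v = (vR+vL)/2 = 0.553 m/s
omega = (vR-vL)/L = -0.1167 rad/s
linear velocity = 0.553 m/s


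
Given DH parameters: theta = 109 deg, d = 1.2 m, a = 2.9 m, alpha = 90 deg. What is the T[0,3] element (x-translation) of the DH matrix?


T[0,3] = a * cos(theta)
= 2.9 * cos(109 deg)
= 2.9 * -0.3256
= -0.9441


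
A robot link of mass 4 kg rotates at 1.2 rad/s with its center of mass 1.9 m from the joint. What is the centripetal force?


F = m * omega^2 * r
= 4 * 1.2^2 * 1.9
= 4 * 1.44 * 1.9
= 10.944 N


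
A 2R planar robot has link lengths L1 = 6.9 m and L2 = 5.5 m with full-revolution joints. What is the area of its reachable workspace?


r_max = L1 + L2 = 12.4 m
r_min = |L1 - L2| = 1.4 m
Area = pi*(r_max^2 - r_min^2)
= pi*(153.76 - 1.96)
= pi * 151.8
= 476.8938 m^2


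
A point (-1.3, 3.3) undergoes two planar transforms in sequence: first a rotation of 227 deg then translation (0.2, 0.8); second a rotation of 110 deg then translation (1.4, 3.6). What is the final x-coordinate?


After transform 1:
x1 = cos(227)*-1.3 - sin(227)*3.3 + 0.2 = 3.5001
y1 = sin(227)*-1.3 + cos(227)*3.3 + 0.8 = -0.4998
After transform 2:
x2 = cos(110)*3.5001 - sin(110)*-0.4998 + 1.4
= 0.6726


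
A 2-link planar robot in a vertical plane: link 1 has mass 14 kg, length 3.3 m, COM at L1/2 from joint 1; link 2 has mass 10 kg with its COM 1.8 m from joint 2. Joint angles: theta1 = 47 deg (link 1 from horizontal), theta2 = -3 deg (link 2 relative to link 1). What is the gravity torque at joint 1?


Horizontal distance from joint 1 to link-1 COM:
  x_c1 = (L1/2)*cos(t1) = 1.65 * 0.682 = 1.1253 m
Horizontal distance from joint 1 to link-2 COM:
  x_c2 = L1*cos(t1) + Lc2*cos(t1+t2)
       = 3.3*0.682 + 1.8*0.7193 = 3.5454 m
tau1 = m1*g*x_c1 + m2*g*x_c2
     = 14*9.81*1.1253 + 10*9.81*3.5454
     = 154.5483 + 347.8044
     = 502.3527 Nm


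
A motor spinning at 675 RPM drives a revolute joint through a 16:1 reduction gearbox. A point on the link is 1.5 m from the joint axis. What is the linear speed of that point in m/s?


omega_motor = 675 * 2*pi/60 = 70.6858 rad/s
omega_joint = omega_motor / 16 = 4.4179 rad/s
v = omega_joint * r = 4.4179 * 1.5
= 6.6268 m/s


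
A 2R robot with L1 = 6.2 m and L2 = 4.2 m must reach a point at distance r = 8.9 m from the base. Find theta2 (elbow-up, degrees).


cos(theta2) = (r^2 - L1^2 - L2^2) / (2*L1*L2)
cos(theta2) = (79.21 - 38.44 - 17.64) / 52.08
cos(theta2) = 0.444124
theta2 = 63.6327 degrees


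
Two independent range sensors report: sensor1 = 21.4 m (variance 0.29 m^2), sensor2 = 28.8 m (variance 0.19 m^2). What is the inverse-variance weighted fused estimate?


w1 = (1/var1) / (1/var1 + 1/var2)
   = 3.4483 / (3.4483 + 5.2632) = 0.3958
w2 = 1 - w1 = 0.6042
fused = w1*s1 + w2*s2 = 8.4708 + 17.4
= 25.8708 m


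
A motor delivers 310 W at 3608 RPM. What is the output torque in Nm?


omega = 3608 * 2*pi/60 = 377.8289 rad/s
tau = P / omega = 310 / 377.8289
= 0.8205 Nm


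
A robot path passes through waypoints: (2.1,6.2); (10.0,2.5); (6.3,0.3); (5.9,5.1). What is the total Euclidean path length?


Segment lengths:
  seg1 = sqrt((7.9)^2 + (-3.7)^2) = 8.7235
  seg2 = sqrt((-3.7)^2 + (-2.2)^2) = 4.3046
  seg3 = sqrt((-0.4)^2 + (4.8)^2) = 4.8166
Total = 17.8448


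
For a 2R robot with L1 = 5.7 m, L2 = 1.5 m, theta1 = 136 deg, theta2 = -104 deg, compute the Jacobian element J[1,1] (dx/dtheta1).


J[1,1] = -L1*sin(t1) - L2*sin(t1+t2)
= -5.7*sin(136) - 1.5*sin(32)
= -4.7544


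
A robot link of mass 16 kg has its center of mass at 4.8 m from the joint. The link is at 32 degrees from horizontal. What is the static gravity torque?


tau = m*g*L*cos(angle)
= 16 * 9.81 * 4.8 * cos(32 deg)
= 16 * 9.81 * 4.8 * 0.848
= 638.9262 Nm


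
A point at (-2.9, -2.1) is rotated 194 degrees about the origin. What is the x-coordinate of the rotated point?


x' = x*cos(theta) - y*sin(theta)
cos(194 deg) = -0.9703, sin(194 deg) = -0.2419
x' = -2.9 * -0.9703 - -2.1 * -0.2419
= 2.8139 - 0.508
= 2.3058


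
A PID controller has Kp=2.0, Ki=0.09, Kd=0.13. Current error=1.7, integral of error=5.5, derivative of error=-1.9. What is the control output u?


u = Kp*e + Ki*int(e) + Kd*de/dt
= 2.0*1.7 + 0.09*5.5 + 0.13*(-1.9)
= 3.4 + 0.495 + -0.247
= 3.648


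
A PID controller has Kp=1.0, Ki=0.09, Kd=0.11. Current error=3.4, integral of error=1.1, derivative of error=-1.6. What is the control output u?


u = Kp*e + Ki*int(e) + Kd*de/dt
= 1.0*3.4 + 0.09*1.1 + 0.11*(-1.6)
= 3.4 + 0.099 + -0.176
= 3.323


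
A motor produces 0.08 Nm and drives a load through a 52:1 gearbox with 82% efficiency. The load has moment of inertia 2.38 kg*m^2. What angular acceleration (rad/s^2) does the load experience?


tau_out = tau_motor * N * eta
= 0.08 * 52 * 0.82 = 3.4112 Nm
alpha = tau_out / I = 3.4112 / 2.38
= 1.4333 rad/s^2


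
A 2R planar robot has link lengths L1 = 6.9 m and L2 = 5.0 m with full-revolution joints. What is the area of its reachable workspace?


r_max = L1 + L2 = 11.9 m
r_min = |L1 - L2| = 1.9 m
Area = pi*(r_max^2 - r_min^2)
= pi*(141.61 - 3.61)
= pi * 138.0
= 433.5398 m^2


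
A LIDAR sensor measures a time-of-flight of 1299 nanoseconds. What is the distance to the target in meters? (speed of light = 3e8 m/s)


tof = 1299 ns = 1.299e-06 s
dist = c * tof / 2
= 3e8 * 1.299e-06 / 2
= 194.85 m


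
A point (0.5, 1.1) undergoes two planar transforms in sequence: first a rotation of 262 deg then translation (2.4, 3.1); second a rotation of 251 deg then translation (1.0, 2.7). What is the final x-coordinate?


After transform 1:
x1 = cos(262)*0.5 - sin(262)*1.1 + 2.4 = 3.4197
y1 = sin(262)*0.5 + cos(262)*1.1 + 3.1 = 2.4518
After transform 2:
x2 = cos(251)*3.4197 - sin(251)*2.4518 + 1.0
= 2.2049


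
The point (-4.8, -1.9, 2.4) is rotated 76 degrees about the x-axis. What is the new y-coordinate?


Rotation about x-axis: y' = y*cos(theta) - z*sin(theta)
= -1.9 * 0.2419 - 2.4 * 0.9703
= -2.7884


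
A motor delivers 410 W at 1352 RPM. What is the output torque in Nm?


omega = 1352 * 2*pi/60 = 141.5811 rad/s
tau = P / omega = 410 / 141.5811
= 2.8959 Nm


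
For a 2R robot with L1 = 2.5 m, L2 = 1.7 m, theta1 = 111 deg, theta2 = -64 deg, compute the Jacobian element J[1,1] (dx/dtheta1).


J[1,1] = -L1*sin(t1) - L2*sin(t1+t2)
= -2.5*sin(111) - 1.7*sin(47)
= -3.5773


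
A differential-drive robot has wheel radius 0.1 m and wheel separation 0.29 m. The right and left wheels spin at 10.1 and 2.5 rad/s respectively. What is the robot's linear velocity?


vR = r*wR = 0.1*10.1 = 1.01 m/s
vL = r*wL = 0.1*2.5 = 0.25 m/s
v = (vR+vL)/2 = 0.63 m/s
omega = (vR-vL)/L = 2.6207 rad/s
linear velocity = 0.63 m/s


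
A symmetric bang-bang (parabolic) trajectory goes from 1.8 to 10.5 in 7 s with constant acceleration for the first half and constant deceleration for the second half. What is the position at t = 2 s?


Symmetric rest-to-rest: each phase covers (pf-p0)/2 in time T/2. 0.5*a*(T/2)^2 = (pf-p0)/2 => a = 4*(pf-p0)/T^2
a = 4*(10.5-1.8)/7^2 = 0.7102
t = 2 is in the acceleration phase (t <= T/2).
p = p0 + 0.5*a*t^2 = 1.8 + 0.5*0.7102*2^2
= 3.2204


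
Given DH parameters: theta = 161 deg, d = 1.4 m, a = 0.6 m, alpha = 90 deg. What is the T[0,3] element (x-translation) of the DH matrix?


T[0,3] = a * cos(theta)
= 0.6 * cos(161 deg)
= 0.6 * -0.9455
= -0.5673


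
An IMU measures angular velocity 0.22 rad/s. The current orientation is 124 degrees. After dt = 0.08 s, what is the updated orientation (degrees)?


delta_theta = w * dt = 0.22 * 0.08 = 0.0176 rad
= 1.0084 deg
theta_new = 124 + 1.0084 = 125.0084 deg


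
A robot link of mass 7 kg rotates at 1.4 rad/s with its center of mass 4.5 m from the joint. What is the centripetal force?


F = m * omega^2 * r
= 7 * 1.4^2 * 4.5
= 7 * 1.96 * 4.5
= 61.74 N


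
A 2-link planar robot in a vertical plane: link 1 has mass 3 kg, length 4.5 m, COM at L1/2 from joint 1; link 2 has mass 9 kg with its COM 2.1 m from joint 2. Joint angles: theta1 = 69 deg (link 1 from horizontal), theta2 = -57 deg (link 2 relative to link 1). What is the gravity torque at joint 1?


Horizontal distance from joint 1 to link-1 COM:
  x_c1 = (L1/2)*cos(t1) = 2.25 * 0.3584 = 0.8063 m
Horizontal distance from joint 1 to link-2 COM:
  x_c2 = L1*cos(t1) + Lc2*cos(t1+t2)
       = 4.5*0.3584 + 2.1*0.9781 = 3.6668 m
tau1 = m1*g*x_c1 + m2*g*x_c2
     = 3*9.81*0.8063 + 9*9.81*3.6668
     = 23.7302 + 323.7387
     = 347.469 Nm


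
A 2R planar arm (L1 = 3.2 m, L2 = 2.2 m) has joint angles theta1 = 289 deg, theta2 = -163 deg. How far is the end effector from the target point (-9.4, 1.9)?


End effector via forward kinematics:
x = L1*cos(t1) + L2*cos(t1+t2) = -0.2513
y = L1*sin(t1) + L2*sin(t1+t2) = -1.2458
Distance to target:
d = sqrt((-9.4 - -0.2513)^2 + (1.9 - -1.2458)^2)
= sqrt(83.6985 + 9.8962)
= 9.6744 m


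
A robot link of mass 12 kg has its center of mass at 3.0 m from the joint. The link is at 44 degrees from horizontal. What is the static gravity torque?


tau = m*g*L*cos(angle)
= 12 * 9.81 * 3.0 * cos(44 deg)
= 12 * 9.81 * 3.0 * 0.7193
= 254.042 Nm


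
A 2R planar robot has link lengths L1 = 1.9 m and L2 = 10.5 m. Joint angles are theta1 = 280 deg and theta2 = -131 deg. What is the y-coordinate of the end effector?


Convert angles to radians: theta1 = 4.8869, theta2 = -2.2864
y = L1*sin(theta1) + L2*sin(theta1+theta2)
y = -1.8711 + 5.4079
y = 3.5368


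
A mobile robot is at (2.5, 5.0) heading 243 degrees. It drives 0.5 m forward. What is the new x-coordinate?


x_new = x0 + d*cos(theta)
= 2.5 + 0.5*cos(243)
= 2.5 + -0.227
= 2.273


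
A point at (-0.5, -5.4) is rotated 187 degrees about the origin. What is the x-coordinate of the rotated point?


x' = x*cos(theta) - y*sin(theta)
cos(187 deg) = -0.9925, sin(187 deg) = -0.1219
x' = -0.5 * -0.9925 - -5.4 * -0.1219
= 0.4963 - 0.6581
= -0.1618


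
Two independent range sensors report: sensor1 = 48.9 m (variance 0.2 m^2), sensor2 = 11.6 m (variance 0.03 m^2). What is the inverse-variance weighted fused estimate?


w1 = (1/var1) / (1/var1 + 1/var2)
   = 5.0 / (5.0 + 33.3333) = 0.1304
w2 = 1 - w1 = 0.8696
fused = w1*s1 + w2*s2 = 6.3783 + 10.087
= 16.4652 m


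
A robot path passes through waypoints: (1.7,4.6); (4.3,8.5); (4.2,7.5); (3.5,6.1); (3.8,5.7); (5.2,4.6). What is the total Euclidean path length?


Segment lengths:
  seg1 = sqrt((2.6)^2 + (3.9)^2) = 4.6872
  seg2 = sqrt((-0.1)^2 + (-1.0)^2) = 1.005
  seg3 = sqrt((-0.7)^2 + (-1.4)^2) = 1.5652
  seg4 = sqrt((0.3)^2 + (-0.4)^2) = 0.5
  seg5 = sqrt((1.4)^2 + (-1.1)^2) = 1.7804
Total = 9.5379


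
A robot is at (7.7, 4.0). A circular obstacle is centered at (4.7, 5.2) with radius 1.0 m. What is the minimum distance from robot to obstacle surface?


center_dist = sqrt((7.7-4.7)^2 + (4.0-5.2)^2)
= sqrt(9.0 + 1.44)
= 3.2311
min_dist = center_dist - radius = 3.2311 - 1.0 = 2.2311 m


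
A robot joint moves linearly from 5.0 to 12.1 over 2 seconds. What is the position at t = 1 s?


s = t/T = 1/2 = 0.5
p(t) = p0 + (pf-p0)*s
= 5.0 + (12.1 - 5.0) * 0.5
= 8.55


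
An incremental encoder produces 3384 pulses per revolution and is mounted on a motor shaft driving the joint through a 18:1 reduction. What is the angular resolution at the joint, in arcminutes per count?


counts per rev = 3384
effective counts at joint = 3384 * 18 = 60912
resolution = 360*60 / 60912
= 0.3546 arcmin/count


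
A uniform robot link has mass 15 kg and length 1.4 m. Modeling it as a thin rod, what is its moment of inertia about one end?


I = (1/3) * m * L^2
= (1/3) * 15 * 1.4^2
= 0.333333 * 15 * 1.96
= 9.8 kg*m^2


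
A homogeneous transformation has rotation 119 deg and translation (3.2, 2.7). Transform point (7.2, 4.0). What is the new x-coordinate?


x' = cos(theta)*px - sin(theta)*py + tx
= -0.4848*7.2 - 0.8746*4.0 + 3.2
= -3.7891


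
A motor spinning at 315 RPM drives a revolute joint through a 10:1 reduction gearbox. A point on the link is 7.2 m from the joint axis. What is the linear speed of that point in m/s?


omega_motor = 315 * 2*pi/60 = 32.9867 rad/s
omega_joint = omega_motor / 10 = 3.2987 rad/s
v = omega_joint * r = 3.2987 * 7.2
= 23.7504 m/s


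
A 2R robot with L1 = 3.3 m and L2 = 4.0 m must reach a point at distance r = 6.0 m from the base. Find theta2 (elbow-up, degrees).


cos(theta2) = (r^2 - L1^2 - L2^2) / (2*L1*L2)
cos(theta2) = (36.0 - 10.89 - 16.0) / 26.4
cos(theta2) = 0.345076
theta2 = 69.8136 degrees


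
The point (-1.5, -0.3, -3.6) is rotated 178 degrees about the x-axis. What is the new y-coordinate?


Rotation about x-axis: y' = y*cos(theta) - z*sin(theta)
= -0.3 * -0.9994 - -3.6 * 0.0349
= 0.4255


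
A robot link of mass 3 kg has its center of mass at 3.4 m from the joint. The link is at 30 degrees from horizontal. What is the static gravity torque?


tau = m*g*L*cos(angle)
= 3 * 9.81 * 3.4 * cos(30 deg)
= 3 * 9.81 * 3.4 * 0.866
= 86.6562 Nm


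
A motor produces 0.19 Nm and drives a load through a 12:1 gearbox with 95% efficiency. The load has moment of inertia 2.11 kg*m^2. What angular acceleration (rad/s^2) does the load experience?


tau_out = tau_motor * N * eta
= 0.19 * 12 * 0.95 = 2.166 Nm
alpha = tau_out / I = 2.166 / 2.11
= 1.0265 rad/s^2


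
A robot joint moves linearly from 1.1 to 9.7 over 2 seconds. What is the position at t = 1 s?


s = t/T = 1/2 = 0.5
p(t) = p0 + (pf-p0)*s
= 1.1 + (9.7 - 1.1) * 0.5
= 5.4


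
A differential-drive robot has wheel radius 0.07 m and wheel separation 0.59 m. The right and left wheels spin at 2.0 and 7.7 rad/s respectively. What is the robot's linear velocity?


vR = r*wR = 0.07*2.0 = 0.14 m/s
vL = r*wL = 0.07*7.7 = 0.539 m/s
v = (vR+vL)/2 = 0.3395 m/s
omega = (vR-vL)/L = -0.6763 rad/s
linear velocity = 0.3395 m/s


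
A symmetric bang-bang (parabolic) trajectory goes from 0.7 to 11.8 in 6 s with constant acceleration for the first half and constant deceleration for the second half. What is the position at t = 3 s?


Symmetric rest-to-rest: each phase covers (pf-p0)/2 in time T/2. 0.5*a*(T/2)^2 = (pf-p0)/2 => a = 4*(pf-p0)/T^2
a = 4*(11.8-0.7)/6^2 = 1.2333
t = 3 is in the acceleration phase (t <= T/2).
p = p0 + 0.5*a*t^2 = 0.7 + 0.5*1.2333*3^2
= 6.25


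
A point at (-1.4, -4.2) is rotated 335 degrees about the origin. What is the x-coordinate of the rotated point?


x' = x*cos(theta) - y*sin(theta)
cos(335 deg) = 0.9063, sin(335 deg) = -0.4226
x' = -1.4 * 0.9063 - -4.2 * -0.4226
= -1.2688 - 1.775
= -3.0438


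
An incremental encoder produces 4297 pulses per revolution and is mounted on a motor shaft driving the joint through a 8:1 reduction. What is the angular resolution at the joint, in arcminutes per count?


counts per rev = 4297
effective counts at joint = 4297 * 8 = 34376
resolution = 360*60 / 34376
= 0.6283 arcmin/count


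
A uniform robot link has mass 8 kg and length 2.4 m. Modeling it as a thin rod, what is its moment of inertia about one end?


I = (1/3) * m * L^2
= (1/3) * 8 * 2.4^2
= 0.333333 * 8 * 5.76
= 15.36 kg*m^2


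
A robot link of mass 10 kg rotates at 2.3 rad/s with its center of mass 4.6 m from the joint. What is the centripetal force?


F = m * omega^2 * r
= 10 * 2.3^2 * 4.6
= 10 * 5.29 * 4.6
= 243.34 N


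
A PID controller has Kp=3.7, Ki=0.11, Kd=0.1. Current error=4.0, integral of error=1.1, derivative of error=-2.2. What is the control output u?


u = Kp*e + Ki*int(e) + Kd*de/dt
= 3.7*4.0 + 0.11*1.1 + 0.1*(-2.2)
= 14.8 + 0.121 + -0.22
= 14.701


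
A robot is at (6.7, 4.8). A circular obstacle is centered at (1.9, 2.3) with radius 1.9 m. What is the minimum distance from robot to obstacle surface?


center_dist = sqrt((6.7-1.9)^2 + (4.8-2.3)^2)
= sqrt(23.04 + 6.25)
= 5.412
min_dist = center_dist - radius = 5.412 - 1.9 = 3.512 m


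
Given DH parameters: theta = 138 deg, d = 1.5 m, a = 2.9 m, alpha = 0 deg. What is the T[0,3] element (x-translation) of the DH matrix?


T[0,3] = a * cos(theta)
= 2.9 * cos(138 deg)
= 2.9 * -0.7431
= -2.1551


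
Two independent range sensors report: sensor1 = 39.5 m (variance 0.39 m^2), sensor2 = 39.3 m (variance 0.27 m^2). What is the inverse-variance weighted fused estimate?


w1 = (1/var1) / (1/var1 + 1/var2)
   = 2.5641 / (2.5641 + 3.7037) = 0.4091
w2 = 1 - w1 = 0.5909
fused = w1*s1 + w2*s2 = 16.1591 + 23.2227
= 39.3818 m


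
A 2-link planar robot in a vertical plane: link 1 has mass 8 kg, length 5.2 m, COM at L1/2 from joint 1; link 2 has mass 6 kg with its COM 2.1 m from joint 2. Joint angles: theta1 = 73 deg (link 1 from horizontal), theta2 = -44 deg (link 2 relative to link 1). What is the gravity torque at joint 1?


Horizontal distance from joint 1 to link-1 COM:
  x_c1 = (L1/2)*cos(t1) = 2.6 * 0.2924 = 0.7602 m
Horizontal distance from joint 1 to link-2 COM:
  x_c2 = L1*cos(t1) + Lc2*cos(t1+t2)
       = 5.2*0.2924 + 2.1*0.8746 = 3.357 m
tau1 = m1*g*x_c1 + m2*g*x_c2
     = 8*9.81*0.7602 + 6*9.81*3.357
     = 59.6579 + 197.595
     = 257.2529 Nm


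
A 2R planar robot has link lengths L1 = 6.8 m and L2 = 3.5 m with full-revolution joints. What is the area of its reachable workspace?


r_max = L1 + L2 = 10.3 m
r_min = |L1 - L2| = 3.3 m
Area = pi*(r_max^2 - r_min^2)
= pi*(106.09 - 10.89)
= pi * 95.2
= 299.0796 m^2


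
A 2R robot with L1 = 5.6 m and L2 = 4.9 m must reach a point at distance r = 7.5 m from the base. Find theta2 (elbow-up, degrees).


cos(theta2) = (r^2 - L1^2 - L2^2) / (2*L1*L2)
cos(theta2) = (56.25 - 31.36 - 24.01) / 54.88
cos(theta2) = 0.016035
theta2 = 89.0812 degrees


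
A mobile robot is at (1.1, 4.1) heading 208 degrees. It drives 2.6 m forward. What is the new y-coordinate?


y_new = y0 + d*sin(theta)
= 4.1 + 2.6*sin(208)
= 4.1 + -1.2206
= 2.8794


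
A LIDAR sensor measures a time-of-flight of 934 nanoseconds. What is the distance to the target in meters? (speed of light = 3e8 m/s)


tof = 934 ns = 9.34e-07 s
dist = c * tof / 2
= 3e8 * 9.34e-07 / 2
= 140.1 m


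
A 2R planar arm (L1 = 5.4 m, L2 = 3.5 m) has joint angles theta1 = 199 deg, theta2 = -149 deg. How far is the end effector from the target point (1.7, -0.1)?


End effector via forward kinematics:
x = L1*cos(t1) + L2*cos(t1+t2) = -2.856
y = L1*sin(t1) + L2*sin(t1+t2) = 0.9231
Distance to target:
d = sqrt((1.7 - -2.856)^2 + (-0.1 - 0.9231)^2)
= sqrt(20.7575 + 1.0467)
= 4.6695 m


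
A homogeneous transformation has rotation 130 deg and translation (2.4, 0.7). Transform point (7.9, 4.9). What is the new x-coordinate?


x' = cos(theta)*px - sin(theta)*py + tx
= -0.6428*7.9 - 0.766*4.9 + 2.4
= -6.4316


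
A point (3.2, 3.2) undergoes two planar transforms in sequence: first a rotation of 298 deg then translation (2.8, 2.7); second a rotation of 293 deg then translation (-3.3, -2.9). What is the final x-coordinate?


After transform 1:
x1 = cos(298)*3.2 - sin(298)*3.2 + 2.8 = 7.1277
y1 = sin(298)*3.2 + cos(298)*3.2 + 2.7 = 1.3769
After transform 2:
x2 = cos(293)*7.1277 - sin(293)*1.3769 + -3.3
= 0.7525


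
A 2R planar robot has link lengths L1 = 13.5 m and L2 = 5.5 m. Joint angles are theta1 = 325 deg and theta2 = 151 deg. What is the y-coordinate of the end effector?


Convert angles to radians: theta1 = 5.6723, theta2 = 2.6354
y = L1*sin(theta1) + L2*sin(theta1+theta2)
y = -7.7433 + 4.9434
y = -2.7999


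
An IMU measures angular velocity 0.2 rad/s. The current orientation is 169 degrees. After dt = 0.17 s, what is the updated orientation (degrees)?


delta_theta = w * dt = 0.2 * 0.17 = 0.034 rad
= 1.9481 deg
theta_new = 169 + 1.9481 = 170.9481 deg


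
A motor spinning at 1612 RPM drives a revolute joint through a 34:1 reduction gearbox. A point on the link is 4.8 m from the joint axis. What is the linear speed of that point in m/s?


omega_motor = 1612 * 2*pi/60 = 168.8082 rad/s
omega_joint = omega_motor / 34 = 4.9649 rad/s
v = omega_joint * r = 4.9649 * 4.8
= 23.8318 m/s


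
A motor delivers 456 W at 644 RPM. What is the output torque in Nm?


omega = 644 * 2*pi/60 = 67.4395 rad/s
tau = P / omega = 456 / 67.4395
= 6.7616 Nm


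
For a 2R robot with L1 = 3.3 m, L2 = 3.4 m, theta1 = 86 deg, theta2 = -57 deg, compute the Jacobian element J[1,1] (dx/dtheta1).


J[1,1] = -L1*sin(t1) - L2*sin(t1+t2)
= -3.3*sin(86) - 3.4*sin(29)
= -4.9403


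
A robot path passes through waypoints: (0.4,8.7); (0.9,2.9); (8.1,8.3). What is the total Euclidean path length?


Segment lengths:
  seg1 = sqrt((0.5)^2 + (-5.8)^2) = 5.8215
  seg2 = sqrt((7.2)^2 + (5.4)^2) = 9.0
Total = 14.8215


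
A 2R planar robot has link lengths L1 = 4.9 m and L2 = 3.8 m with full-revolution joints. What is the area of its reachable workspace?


r_max = L1 + L2 = 8.7 m
r_min = |L1 - L2| = 1.1 m
Area = pi*(r_max^2 - r_min^2)
= pi*(75.69 - 1.21)
= pi * 74.48
= 233.9858 m^2


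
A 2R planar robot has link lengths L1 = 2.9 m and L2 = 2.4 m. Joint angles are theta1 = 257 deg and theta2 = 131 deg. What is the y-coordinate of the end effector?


Convert angles to radians: theta1 = 4.4855, theta2 = 2.2864
y = L1*sin(theta1) + L2*sin(theta1+theta2)
y = -2.8257 + 1.1267
y = -1.6989


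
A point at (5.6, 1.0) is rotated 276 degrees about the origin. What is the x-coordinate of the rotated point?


x' = x*cos(theta) - y*sin(theta)
cos(276 deg) = 0.1045, sin(276 deg) = -0.9945
x' = 5.6 * 0.1045 - 1.0 * -0.9945
= 0.5854 - -0.9945
= 1.5799


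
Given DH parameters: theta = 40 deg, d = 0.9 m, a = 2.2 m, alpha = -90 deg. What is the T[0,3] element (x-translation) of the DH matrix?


T[0,3] = a * cos(theta)
= 2.2 * cos(40 deg)
= 2.2 * 0.766
= 1.6853


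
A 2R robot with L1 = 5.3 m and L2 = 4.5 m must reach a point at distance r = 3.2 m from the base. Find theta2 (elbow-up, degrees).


cos(theta2) = (r^2 - L1^2 - L2^2) / (2*L1*L2)
cos(theta2) = (10.24 - 28.09 - 20.25) / 47.7
cos(theta2) = -0.798742
theta2 = 143.0102 degrees


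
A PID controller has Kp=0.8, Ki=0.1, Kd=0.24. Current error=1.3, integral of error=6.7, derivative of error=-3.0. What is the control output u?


u = Kp*e + Ki*int(e) + Kd*de/dt
= 0.8*1.3 + 0.1*6.7 + 0.24*(-3.0)
= 1.04 + 0.67 + -0.72
= 0.99


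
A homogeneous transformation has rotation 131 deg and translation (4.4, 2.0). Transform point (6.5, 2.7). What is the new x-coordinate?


x' = cos(theta)*px - sin(theta)*py + tx
= -0.6561*6.5 - 0.7547*2.7 + 4.4
= -1.9021


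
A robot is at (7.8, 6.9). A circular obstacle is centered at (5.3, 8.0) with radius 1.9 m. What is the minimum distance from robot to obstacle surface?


center_dist = sqrt((7.8-5.3)^2 + (6.9-8.0)^2)
= sqrt(6.25 + 1.21)
= 2.7313
min_dist = center_dist - radius = 2.7313 - 1.9 = 0.8313 m


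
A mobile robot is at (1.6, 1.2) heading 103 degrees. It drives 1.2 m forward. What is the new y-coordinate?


y_new = y0 + d*sin(theta)
= 1.2 + 1.2*sin(103)
= 1.2 + 1.1692
= 2.3692


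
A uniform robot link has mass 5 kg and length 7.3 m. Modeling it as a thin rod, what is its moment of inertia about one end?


I = (1/3) * m * L^2
= (1/3) * 5 * 7.3^2
= 0.333333 * 5 * 53.29
= 88.8167 kg*m^2


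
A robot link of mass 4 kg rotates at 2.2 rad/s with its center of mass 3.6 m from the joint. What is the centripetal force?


F = m * omega^2 * r
= 4 * 2.2^2 * 3.6
= 4 * 4.84 * 3.6
= 69.696 N


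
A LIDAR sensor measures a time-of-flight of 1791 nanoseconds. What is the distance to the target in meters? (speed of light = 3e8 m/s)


tof = 1791 ns = 1.791e-06 s
dist = c * tof / 2
= 3e8 * 1.791e-06 / 2
= 268.65 m


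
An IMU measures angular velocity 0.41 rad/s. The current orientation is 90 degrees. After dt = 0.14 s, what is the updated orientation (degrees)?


delta_theta = w * dt = 0.41 * 0.14 = 0.0574 rad
= 3.2888 deg
theta_new = 90 + 3.2888 = 93.2888 deg


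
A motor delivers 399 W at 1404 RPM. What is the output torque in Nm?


omega = 1404 * 2*pi/60 = 147.0265 rad/s
tau = P / omega = 399 / 147.0265
= 2.7138 Nm


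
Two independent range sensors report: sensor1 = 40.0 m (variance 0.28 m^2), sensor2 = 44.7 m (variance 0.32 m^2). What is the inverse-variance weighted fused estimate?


w1 = (1/var1) / (1/var1 + 1/var2)
   = 3.5714 / (3.5714 + 3.125) = 0.5333
w2 = 1 - w1 = 0.4667
fused = w1*s1 + w2*s2 = 21.3333 + 20.86
= 42.1933 m


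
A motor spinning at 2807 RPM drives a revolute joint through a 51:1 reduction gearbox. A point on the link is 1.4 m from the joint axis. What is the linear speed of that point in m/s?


omega_motor = 2807 * 2*pi/60 = 293.9484 rad/s
omega_joint = omega_motor / 51 = 5.7637 rad/s
v = omega_joint * r = 5.7637 * 1.4
= 8.0692 m/s


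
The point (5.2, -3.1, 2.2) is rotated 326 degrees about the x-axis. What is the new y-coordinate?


Rotation about x-axis: y' = y*cos(theta) - z*sin(theta)
= -3.1 * 0.829 - 2.2 * -0.5592
= -1.3398


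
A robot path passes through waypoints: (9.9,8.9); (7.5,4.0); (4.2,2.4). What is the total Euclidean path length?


Segment lengths:
  seg1 = sqrt((-2.4)^2 + (-4.9)^2) = 5.4562
  seg2 = sqrt((-3.3)^2 + (-1.6)^2) = 3.6674
Total = 9.1236


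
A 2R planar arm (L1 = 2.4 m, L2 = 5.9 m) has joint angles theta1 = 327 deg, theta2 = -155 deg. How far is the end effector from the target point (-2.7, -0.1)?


End effector via forward kinematics:
x = L1*cos(t1) + L2*cos(t1+t2) = -3.8298
y = L1*sin(t1) + L2*sin(t1+t2) = -0.486
Distance to target:
d = sqrt((-2.7 - -3.8298)^2 + (-0.1 - -0.486)^2)
= sqrt(1.2764 + 0.149)
= 1.1939 m


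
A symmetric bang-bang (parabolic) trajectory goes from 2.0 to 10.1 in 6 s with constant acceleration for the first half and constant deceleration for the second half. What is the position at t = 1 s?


Symmetric rest-to-rest: each phase covers (pf-p0)/2 in time T/2. 0.5*a*(T/2)^2 = (pf-p0)/2 => a = 4*(pf-p0)/T^2
a = 4*(10.1-2.0)/6^2 = 0.9
t = 1 is in the acceleration phase (t <= T/2).
p = p0 + 0.5*a*t^2 = 2.0 + 0.5*0.9*1^2
= 2.45


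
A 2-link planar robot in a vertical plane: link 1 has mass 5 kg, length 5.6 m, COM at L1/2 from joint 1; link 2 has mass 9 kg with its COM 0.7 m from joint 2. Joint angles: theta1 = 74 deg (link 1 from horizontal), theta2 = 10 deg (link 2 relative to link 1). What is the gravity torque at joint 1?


Horizontal distance from joint 1 to link-1 COM:
  x_c1 = (L1/2)*cos(t1) = 2.8 * 0.2756 = 0.7718 m
Horizontal distance from joint 1 to link-2 COM:
  x_c2 = L1*cos(t1) + Lc2*cos(t1+t2)
       = 5.6*0.2756 + 0.7*0.1045 = 1.6167 m
tau1 = m1*g*x_c1 + m2*g*x_c2
     = 5*9.81*0.7718 + 9*9.81*1.6167
     = 37.856 + 142.7419
     = 180.5979 Nm


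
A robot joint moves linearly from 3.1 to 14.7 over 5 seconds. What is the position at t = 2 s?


s = t/T = 2/5 = 0.4
p(t) = p0 + (pf-p0)*s
= 3.1 + (14.7 - 3.1) * 0.4
= 7.74


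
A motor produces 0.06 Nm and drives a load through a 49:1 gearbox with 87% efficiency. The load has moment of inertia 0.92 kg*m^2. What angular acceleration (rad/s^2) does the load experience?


tau_out = tau_motor * N * eta
= 0.06 * 49 * 0.87 = 2.5578 Nm
alpha = tau_out / I = 2.5578 / 0.92
= 2.7802 rad/s^2


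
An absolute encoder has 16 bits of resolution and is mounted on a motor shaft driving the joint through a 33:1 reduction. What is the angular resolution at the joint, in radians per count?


counts = 2^16 = 65536
effective counts at joint = 65536 * 33 = 2162688
resolution = 2*pi / 2162688
= 2.9053e-06 rad/count


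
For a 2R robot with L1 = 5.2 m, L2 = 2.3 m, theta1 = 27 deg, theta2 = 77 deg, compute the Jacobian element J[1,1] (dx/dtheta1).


J[1,1] = -L1*sin(t1) - L2*sin(t1+t2)
= -5.2*sin(27) - 2.3*sin(104)
= -4.5924


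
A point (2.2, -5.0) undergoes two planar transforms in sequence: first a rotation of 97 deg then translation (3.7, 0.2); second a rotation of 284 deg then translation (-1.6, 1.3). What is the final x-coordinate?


After transform 1:
x1 = cos(97)*2.2 - sin(97)*-5.0 + 3.7 = 8.3946
y1 = sin(97)*2.2 + cos(97)*-5.0 + 0.2 = 2.9929
After transform 2:
x2 = cos(284)*8.3946 - sin(284)*2.9929 + -1.6
= 3.3349


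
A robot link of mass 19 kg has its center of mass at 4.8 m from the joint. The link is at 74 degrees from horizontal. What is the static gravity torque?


tau = m*g*L*cos(angle)
= 19 * 9.81 * 4.8 * cos(74 deg)
= 19 * 9.81 * 4.8 * 0.2756
= 246.605 Nm


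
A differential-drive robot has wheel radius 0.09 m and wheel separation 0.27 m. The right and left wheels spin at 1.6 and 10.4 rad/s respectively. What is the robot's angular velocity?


vR = r*wR = 0.09*1.6 = 0.144 m/s
vL = r*wL = 0.09*10.4 = 0.936 m/s
v = (vR+vL)/2 = 0.54 m/s
omega = (vR-vL)/L = -2.9333 rad/s
angular velocity = -2.9333 rad/s


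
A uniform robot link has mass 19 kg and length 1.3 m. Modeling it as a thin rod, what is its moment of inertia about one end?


I = (1/3) * m * L^2
= (1/3) * 19 * 1.3^2
= 0.333333 * 19 * 1.69
= 10.7033 kg*m^2


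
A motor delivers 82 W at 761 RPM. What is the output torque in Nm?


omega = 761 * 2*pi/60 = 79.6917 rad/s
tau = P / omega = 82 / 79.6917
= 1.029 Nm


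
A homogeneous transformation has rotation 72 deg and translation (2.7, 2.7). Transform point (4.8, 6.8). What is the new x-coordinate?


x' = cos(theta)*px - sin(theta)*py + tx
= 0.309*4.8 - 0.9511*6.8 + 2.7
= -2.2839


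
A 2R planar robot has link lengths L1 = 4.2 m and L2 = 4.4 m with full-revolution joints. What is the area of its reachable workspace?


r_max = L1 + L2 = 8.6 m
r_min = |L1 - L2| = 0.2 m
Area = pi*(r_max^2 - r_min^2)
= pi*(73.96 - 0.04)
= pi * 73.92
= 232.2265 m^2


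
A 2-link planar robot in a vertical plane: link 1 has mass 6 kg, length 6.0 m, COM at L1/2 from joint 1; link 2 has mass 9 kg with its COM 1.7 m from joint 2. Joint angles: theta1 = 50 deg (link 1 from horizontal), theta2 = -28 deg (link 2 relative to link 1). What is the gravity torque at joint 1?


Horizontal distance from joint 1 to link-1 COM:
  x_c1 = (L1/2)*cos(t1) = 3.0 * 0.6428 = 1.9284 m
Horizontal distance from joint 1 to link-2 COM:
  x_c2 = L1*cos(t1) + Lc2*cos(t1+t2)
       = 6.0*0.6428 + 1.7*0.9272 = 5.4329 m
tau1 = m1*g*x_c1 + m2*g*x_c2
     = 6*9.81*1.9284 + 9*9.81*5.4329
     = 113.5034 + 479.6741
     = 593.1776 Nm


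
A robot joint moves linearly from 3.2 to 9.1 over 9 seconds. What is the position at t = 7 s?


s = t/T = 7/9 = 0.7778
p(t) = p0 + (pf-p0)*s
= 3.2 + (9.1 - 3.2) * 0.7778
= 7.7889


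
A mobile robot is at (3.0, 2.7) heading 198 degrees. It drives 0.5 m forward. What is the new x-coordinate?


x_new = x0 + d*cos(theta)
= 3.0 + 0.5*cos(198)
= 3.0 + -0.4755
= 2.5245


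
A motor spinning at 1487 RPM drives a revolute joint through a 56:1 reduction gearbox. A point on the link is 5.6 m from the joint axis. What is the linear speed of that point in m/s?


omega_motor = 1487 * 2*pi/60 = 155.7183 rad/s
omega_joint = omega_motor / 56 = 2.7807 rad/s
v = omega_joint * r = 2.7807 * 5.6
= 15.5718 m/s


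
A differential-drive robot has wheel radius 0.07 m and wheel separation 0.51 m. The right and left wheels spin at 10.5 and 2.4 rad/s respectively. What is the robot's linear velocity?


vR = r*wR = 0.07*10.5 = 0.735 m/s
vL = r*wL = 0.07*2.4 = 0.168 m/s
v = (vR+vL)/2 = 0.4515 m/s
omega = (vR-vL)/L = 1.1118 rad/s
linear velocity = 0.4515 m/s


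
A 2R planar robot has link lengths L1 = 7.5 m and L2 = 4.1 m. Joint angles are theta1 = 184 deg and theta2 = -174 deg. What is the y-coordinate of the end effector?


Convert angles to radians: theta1 = 3.2114, theta2 = -3.0369
y = L1*sin(theta1) + L2*sin(theta1+theta2)
y = -0.5232 + 0.712
y = 0.1888


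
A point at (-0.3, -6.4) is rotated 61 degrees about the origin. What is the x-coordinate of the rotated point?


x' = x*cos(theta) - y*sin(theta)
cos(61 deg) = 0.4848, sin(61 deg) = 0.8746
x' = -0.3 * 0.4848 - -6.4 * 0.8746
= -0.1454 - -5.5976
= 5.4521


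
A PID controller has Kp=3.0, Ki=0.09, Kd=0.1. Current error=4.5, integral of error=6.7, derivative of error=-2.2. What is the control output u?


u = Kp*e + Ki*int(e) + Kd*de/dt
= 3.0*4.5 + 0.09*6.7 + 0.1*(-2.2)
= 13.5 + 0.603 + -0.22
= 13.883


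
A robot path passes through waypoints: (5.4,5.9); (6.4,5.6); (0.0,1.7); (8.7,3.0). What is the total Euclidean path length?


Segment lengths:
  seg1 = sqrt((1.0)^2 + (-0.3)^2) = 1.044
  seg2 = sqrt((-6.4)^2 + (-3.9)^2) = 7.4947
  seg3 = sqrt((8.7)^2 + (1.3)^2) = 8.7966
Total = 17.3353


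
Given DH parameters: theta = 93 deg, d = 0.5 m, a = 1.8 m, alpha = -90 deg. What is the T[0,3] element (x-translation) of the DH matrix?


T[0,3] = a * cos(theta)
= 1.8 * cos(93 deg)
= 1.8 * -0.0523
= -0.0942


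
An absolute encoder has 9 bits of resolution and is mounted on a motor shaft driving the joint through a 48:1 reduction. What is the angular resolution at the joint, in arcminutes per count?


counts = 2^9 = 512
effective counts at joint = 512 * 48 = 24576
resolution = 360*60 / 24576
= 0.8789 arcmin/count


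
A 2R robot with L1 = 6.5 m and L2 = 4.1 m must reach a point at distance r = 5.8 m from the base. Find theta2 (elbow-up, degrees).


cos(theta2) = (r^2 - L1^2 - L2^2) / (2*L1*L2)
cos(theta2) = (33.64 - 42.25 - 16.81) / 53.3
cos(theta2) = -0.476923
theta2 = 118.4846 degrees


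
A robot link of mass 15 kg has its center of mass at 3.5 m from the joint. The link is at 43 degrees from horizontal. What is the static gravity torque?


tau = m*g*L*cos(angle)
= 15 * 9.81 * 3.5 * cos(43 deg)
= 15 * 9.81 * 3.5 * 0.7314
= 376.6654 Nm
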